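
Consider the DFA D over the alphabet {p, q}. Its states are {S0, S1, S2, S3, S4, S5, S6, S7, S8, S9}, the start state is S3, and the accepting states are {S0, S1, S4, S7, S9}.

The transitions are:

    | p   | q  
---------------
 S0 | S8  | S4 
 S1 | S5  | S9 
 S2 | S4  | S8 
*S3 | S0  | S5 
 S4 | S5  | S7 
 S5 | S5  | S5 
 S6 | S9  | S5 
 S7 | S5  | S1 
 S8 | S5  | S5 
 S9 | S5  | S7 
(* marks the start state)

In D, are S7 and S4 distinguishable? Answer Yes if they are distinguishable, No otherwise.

Reachable states from the start: {S0,S1,S3,S4,S5,S7,S8,S9}. Unreachable: {S2,S6} — drop them.
Start with accepting vs non-accepting: {S0,S1,S4,S7,S9} | {S3,S5,S8}.
On input p, block {S3,S5,S8} splits into {S5,S8} and {S3}.
The partition is now stable with 3 blocks: {S0,S1,S4,S7,S9} | {S5,S8} | {S3}.
S7 and S4 lie in the same block of the stable partition, so they are equivalent — no string distinguishes them.

No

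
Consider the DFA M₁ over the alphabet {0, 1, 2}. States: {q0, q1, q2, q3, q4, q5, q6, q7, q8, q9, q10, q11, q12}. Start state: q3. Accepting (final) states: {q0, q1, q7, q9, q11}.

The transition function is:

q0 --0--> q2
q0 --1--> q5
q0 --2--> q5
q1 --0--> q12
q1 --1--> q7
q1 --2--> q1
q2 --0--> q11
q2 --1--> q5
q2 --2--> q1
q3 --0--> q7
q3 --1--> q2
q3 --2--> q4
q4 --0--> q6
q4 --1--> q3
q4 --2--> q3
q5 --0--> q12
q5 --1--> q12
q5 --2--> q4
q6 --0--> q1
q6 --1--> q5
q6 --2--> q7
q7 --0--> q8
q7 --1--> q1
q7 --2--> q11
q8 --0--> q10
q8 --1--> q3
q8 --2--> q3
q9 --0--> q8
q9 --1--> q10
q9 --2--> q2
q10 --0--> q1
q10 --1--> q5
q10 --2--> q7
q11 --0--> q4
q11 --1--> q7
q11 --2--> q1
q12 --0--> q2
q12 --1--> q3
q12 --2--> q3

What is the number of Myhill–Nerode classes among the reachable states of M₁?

First remove the unreachable states {q0,q9}; 11 states remain.
Start with accepting vs non-accepting: {q1,q7,q11} | {q2,q3,q4,q5,q6,q8,q10,q12}.
On input 0, block {q2,q3,q4,q5,q6,q8,q10,q12} splits into {q2,q3,q6,q10} and {q4,q5,q8,q12}.
Refine {q2,q3,q6,q10} on symbol 1: members go to different blocks, giving {q2,q6,q10} and {q3}.
Refine {q4,q5,q8,q12} on symbol 0: members go to different blocks, giving {q4,q8,q12} and {q5}.
The partition is now stable with 5 blocks: {q1,q7,q11} | {q2,q6,q10} | {q4,q8,q12} | {q3} | {q5}.

5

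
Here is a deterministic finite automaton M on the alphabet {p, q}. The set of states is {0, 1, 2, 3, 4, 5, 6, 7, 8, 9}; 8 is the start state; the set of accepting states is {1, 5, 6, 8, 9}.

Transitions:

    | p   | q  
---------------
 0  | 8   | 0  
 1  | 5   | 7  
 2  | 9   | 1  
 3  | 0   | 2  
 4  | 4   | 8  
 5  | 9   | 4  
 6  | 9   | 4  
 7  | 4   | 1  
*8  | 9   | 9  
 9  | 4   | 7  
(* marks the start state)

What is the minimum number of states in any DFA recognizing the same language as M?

States {0,2,3,6} cannot be reached from the start state, so discard them.
Initial partition by acceptance: {1,5,8,9} | {4,7}.
Refine {1,5,8,9} on symbol p: members go to different blocks, giving {1,5,8} and {9}.
On input p, block {1,5,8} splits into {5,8} and {1}.
On input q, block {5,8} splits into {5} and {8}.
Refine {4,7} on symbol q: members go to different blocks, giving {4} and {7}.
Stable partition: {5} | {4} | {9} | {1} | {8} | {7} — 6 equivalence classes.

6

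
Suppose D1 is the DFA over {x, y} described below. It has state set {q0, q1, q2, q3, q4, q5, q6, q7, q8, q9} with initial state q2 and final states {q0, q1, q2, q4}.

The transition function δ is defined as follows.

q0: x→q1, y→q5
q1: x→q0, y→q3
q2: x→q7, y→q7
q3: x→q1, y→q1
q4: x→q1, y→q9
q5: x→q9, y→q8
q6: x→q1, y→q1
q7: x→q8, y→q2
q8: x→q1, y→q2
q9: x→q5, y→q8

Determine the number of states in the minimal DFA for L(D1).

First remove the unreachable states {q4,q6}; 8 states remain.
Initial partition by acceptance: {q0,q1,q2} | {q3,q5,q7,q8,q9}.
Split {q0,q1,q2} by δ(·,x) → {q0,q1} and {q2}.
Split {q3,q5,q7,q8,q9} by δ(·,x) → {q5,q7,q9} and {q3,q8}.
Refine {q0,q1} on symbol y: members go to different blocks, giving {q0} and {q1}.
On input x, block {q5,q7,q9} splits into {q5,q9} and {q7}.
Split {q3,q8} by δ(·,y) → {q3} and {q8}.
The partition is now stable with 7 blocks: {q0} | {q5,q9} | {q2} | {q3} | {q1} | {q7} | {q8}.

7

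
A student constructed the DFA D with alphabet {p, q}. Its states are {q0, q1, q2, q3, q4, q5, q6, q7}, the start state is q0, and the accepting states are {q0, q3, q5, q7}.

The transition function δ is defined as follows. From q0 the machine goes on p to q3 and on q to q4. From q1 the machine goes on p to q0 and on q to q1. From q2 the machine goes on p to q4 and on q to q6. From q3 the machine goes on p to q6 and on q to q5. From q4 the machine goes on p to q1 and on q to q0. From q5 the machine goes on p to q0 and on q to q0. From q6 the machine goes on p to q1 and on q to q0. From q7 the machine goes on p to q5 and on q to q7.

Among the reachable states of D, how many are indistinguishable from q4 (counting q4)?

2

First remove the unreachable states {q2,q7}; 6 states remain.
Start with accepting vs non-accepting: {q0,q3,q5} | {q1,q4,q6}.
Refine {q0,q3,q5} on symbol p: members go to different blocks, giving {q0,q5} and {q3}.
Refine {q0,q5} on symbol p: members go to different blocks, giving {q0} and {q5}.
Refine {q1,q4,q6} on symbol p: members go to different blocks, giving {q4,q6} and {q1}.
Stable partition: {q0} | {q4,q6} | {q3} | {q5} | {q1} — 5 equivalence classes.
The equivalence class containing q4 is {q4,q6}, of size 2.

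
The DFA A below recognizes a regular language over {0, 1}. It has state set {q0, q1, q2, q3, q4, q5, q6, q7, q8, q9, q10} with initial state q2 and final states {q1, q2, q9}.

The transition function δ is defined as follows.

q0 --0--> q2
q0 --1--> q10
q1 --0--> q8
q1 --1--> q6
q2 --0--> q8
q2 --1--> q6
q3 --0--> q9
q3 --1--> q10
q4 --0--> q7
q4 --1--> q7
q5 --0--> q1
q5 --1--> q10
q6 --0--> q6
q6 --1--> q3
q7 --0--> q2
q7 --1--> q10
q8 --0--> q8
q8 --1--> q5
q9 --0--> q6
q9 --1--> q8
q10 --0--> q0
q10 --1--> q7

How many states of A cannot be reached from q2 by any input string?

1

BFS from q2 reaches {q0, q1, q2, q3, q5, q6, q7, q8, q9, q10}; the 1 state(s) q4 are never visited.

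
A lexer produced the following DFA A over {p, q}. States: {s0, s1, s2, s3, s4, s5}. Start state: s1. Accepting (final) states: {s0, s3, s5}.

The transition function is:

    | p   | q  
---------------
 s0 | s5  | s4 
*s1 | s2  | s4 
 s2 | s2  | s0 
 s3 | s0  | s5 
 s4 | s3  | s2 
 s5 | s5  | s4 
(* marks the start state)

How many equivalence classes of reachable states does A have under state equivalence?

5

All states are reachable from the start state.
Initial partition by acceptance: {s0,s3,s5} | {s1,s2,s4}.
On input q, block {s0,s3,s5} splits into {s0,s5} and {s3}.
Refine {s1,s2,s4} on symbol p: members go to different blocks, giving {s1,s2} and {s4}.
Split {s1,s2} by δ(·,q) → {s1} and {s2}.
The partition is now stable with 5 blocks: {s0,s5} | {s1} | {s3} | {s4} | {s2}.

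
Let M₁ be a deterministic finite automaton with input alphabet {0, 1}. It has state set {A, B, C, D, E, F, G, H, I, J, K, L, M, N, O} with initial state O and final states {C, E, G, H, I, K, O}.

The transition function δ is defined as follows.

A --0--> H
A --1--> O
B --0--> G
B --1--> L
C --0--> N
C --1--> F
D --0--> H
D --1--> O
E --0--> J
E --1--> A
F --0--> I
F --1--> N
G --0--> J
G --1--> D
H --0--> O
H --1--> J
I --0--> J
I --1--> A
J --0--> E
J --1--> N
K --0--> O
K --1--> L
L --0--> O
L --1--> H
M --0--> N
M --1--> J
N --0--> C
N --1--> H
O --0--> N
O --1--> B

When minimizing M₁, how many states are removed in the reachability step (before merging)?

Starting at O and following transitions, the reachable set is {A, B, C, D, E, F, G, H, I, J, L, N, O}. That leaves K, M unreachable — 2 in total.

2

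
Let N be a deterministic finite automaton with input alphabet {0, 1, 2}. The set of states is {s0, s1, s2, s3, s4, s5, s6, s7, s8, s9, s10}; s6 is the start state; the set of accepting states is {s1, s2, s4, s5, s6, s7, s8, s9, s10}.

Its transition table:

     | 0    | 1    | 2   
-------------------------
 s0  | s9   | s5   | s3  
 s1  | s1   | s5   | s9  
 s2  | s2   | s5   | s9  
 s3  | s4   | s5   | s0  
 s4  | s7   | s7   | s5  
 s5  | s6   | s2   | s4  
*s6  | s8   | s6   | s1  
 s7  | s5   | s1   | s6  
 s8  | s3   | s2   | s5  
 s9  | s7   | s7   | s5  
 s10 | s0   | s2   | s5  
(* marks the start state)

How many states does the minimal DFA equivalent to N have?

States {s10} cannot be reached from the start state, so discard them.
Initial partition by acceptance: {s1,s2,s4,s5,s6,s7,s8,s9} | {s0,s3}.
Split {s1,s2,s4,s5,s6,s7,s8,s9} by δ(·,0) → {s1,s2,s4,s5,s6,s7,s9} and {s8}.
On input 0, block {s1,s2,s4,s5,s6,s7,s9} splits into {s1,s2,s4,s5,s7,s9} and {s6}.
Split {s1,s2,s4,s5,s7,s9} by δ(·,0) → {s1,s2,s4,s7,s9} and {s5}.
Split {s1,s2,s4,s7,s9} by δ(·,0) → {s1,s2,s4,s9} and {s7}.
On input 0, block {s1,s2,s4,s9} splits into {s1,s2} and {s4,s9}.
The partition is now stable with 7 blocks: {s1,s2} | {s0,s3} | {s8} | {s6} | {s5} | {s7} | {s4,s9}.

7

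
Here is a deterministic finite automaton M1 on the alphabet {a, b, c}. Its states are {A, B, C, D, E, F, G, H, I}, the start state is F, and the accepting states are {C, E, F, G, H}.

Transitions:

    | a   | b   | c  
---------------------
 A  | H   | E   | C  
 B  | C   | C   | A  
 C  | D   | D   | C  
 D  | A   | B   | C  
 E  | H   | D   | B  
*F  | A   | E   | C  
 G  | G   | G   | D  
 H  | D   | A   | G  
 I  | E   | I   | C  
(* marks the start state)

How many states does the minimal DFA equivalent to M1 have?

First remove the unreachable states {I}; 8 states remain.
P0 = {C,E,F,G,H} | {A,B,D}.
On input a, block {C,E,F,G,H} splits into {C,F,H} and {E,G}.
Split {C,F,H} by δ(·,b) → {C,H} and {F}.
On input c, block {C,H} splits into {C} and {H}.
Split {A,B,D} by δ(·,a) → {A} and {B} and {D}.
Refine {E,G} on symbol a: members go to different blocks, giving {E} and {G}.
Stable partition: {C} | {A} | {E} | {F} | {H} | {B} | {D} | {G} — 8 equivalence classes.

8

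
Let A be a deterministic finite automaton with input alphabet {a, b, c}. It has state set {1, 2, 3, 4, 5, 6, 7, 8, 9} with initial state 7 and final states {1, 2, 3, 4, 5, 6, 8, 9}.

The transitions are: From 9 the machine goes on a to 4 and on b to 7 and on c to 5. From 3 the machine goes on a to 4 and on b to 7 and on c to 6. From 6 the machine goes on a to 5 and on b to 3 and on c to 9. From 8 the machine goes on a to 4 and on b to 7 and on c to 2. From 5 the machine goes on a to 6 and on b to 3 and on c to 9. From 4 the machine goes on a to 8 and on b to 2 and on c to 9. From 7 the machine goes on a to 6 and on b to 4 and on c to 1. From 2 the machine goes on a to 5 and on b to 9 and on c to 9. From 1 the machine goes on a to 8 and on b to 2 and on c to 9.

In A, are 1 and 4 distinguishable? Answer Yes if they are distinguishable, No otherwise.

No

All states are reachable from the start state.
Start with accepting vs non-accepting: {1,2,3,4,5,6,8,9} | {7}.
Refine {1,2,3,4,5,6,8,9} on symbol b: members go to different blocks, giving {1,2,4,5,6} and {3,8,9}.
Refine {1,2,4,5,6} on symbol a: members go to different blocks, giving {2,5,6} and {1,4}.
The partition is now stable with 4 blocks: {2,5,6} | {7} | {3,8,9} | {1,4}.
1 and 4 lie in the same block of the stable partition, so they are equivalent — no string distinguishes them.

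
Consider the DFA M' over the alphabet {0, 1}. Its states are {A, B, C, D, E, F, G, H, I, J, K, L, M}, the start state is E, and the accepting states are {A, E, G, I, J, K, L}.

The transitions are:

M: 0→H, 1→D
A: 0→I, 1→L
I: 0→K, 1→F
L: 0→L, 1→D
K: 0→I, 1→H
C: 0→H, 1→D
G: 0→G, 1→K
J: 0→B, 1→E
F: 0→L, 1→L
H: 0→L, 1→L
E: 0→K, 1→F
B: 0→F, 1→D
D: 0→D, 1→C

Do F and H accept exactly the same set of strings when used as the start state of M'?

First remove the unreachable states {A,B,G,J,M}; 8 states remain.
Initial partition by acceptance: {E,I,K,L} | {C,D,F,H}.
On input 0, block {C,D,F,H} splits into {C,D} and {F,H}.
Refine {E,I,K,L} on symbol 1: members go to different blocks, giving {E,I,K} and {L}.
Split {C,D} by δ(·,0) → {C} and {D}.
Stable partition: {E,I,K} | {C} | {F,H} | {L} | {D} — 5 equivalence classes.
F and H lie in the same block of the stable partition, so they are equivalent — no string distinguishes them.

Yes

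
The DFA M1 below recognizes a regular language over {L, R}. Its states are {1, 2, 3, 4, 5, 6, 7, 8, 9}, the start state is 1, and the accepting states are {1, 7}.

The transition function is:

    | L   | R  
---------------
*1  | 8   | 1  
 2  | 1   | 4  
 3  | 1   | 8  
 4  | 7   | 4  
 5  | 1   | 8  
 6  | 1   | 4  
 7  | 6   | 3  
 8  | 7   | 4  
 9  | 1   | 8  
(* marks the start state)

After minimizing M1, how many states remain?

States {2,5,9} cannot be reached from the start state, so discard them.
Start with accepting vs non-accepting: {1,7} | {3,4,6,8}.
On input R, block {1,7} splits into {1} and {7}.
Refine {3,4,6,8} on symbol L: members go to different blocks, giving {3,6} and {4,8}.
No further refinement is possible. Final partition (4 blocks): {1} | {3,6} | {7} | {4,8}.

4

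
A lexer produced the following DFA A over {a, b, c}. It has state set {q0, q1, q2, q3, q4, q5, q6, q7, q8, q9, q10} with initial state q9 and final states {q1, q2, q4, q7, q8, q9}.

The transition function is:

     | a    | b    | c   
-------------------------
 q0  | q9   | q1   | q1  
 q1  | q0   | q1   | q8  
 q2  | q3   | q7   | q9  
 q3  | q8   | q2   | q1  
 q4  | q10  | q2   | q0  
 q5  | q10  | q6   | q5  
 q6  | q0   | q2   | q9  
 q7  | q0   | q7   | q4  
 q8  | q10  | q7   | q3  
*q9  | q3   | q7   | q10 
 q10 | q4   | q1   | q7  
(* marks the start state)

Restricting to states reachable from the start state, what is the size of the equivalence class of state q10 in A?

States {q5,q6} cannot be reached from the start state, so discard them.
P0 = {q1,q2,q4,q7,q8,q9} | {q0,q3,q10}.
On input c, block {q1,q2,q4,q7,q8,q9} splits into {q1,q2,q7} and {q4,q8,q9}.
The partition is now stable with 3 blocks: {q1,q2,q7} | {q0,q3,q10} | {q4,q8,q9}.
The equivalence class containing q10 is {q0,q3,q10}, of size 3.

3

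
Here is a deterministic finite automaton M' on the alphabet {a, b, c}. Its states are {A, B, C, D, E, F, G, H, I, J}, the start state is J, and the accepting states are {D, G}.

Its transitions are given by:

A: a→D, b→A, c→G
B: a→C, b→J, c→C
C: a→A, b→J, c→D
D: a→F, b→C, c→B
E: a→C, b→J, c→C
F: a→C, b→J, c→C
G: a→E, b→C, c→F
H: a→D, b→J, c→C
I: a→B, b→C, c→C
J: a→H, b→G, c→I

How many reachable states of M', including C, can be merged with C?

All states are reachable from the start state.
Start with accepting vs non-accepting: {D,G} | {A,B,C,E,F,H,I,J}.
On input a, block {A,B,C,E,F,H,I,J} splits into {B,C,E,F,I,J} and {A,H}.
Split {B,C,E,F,I,J} by δ(·,a) → {B,E,F,I} and {C,J}.
Split {B,E,F,I} by δ(·,a) → {B,E,F} and {I}.
Refine {A,H} on symbol b: members go to different blocks, giving {A} and {H}.
Refine {C,J} on symbol a: members go to different blocks, giving {C} and {J}.
No further refinement is possible. Final partition (7 blocks): {D,G} | {B,E,F} | {A} | {C} | {I} | {H} | {J}.
State C belongs to the block {C}, which has 1 states.

1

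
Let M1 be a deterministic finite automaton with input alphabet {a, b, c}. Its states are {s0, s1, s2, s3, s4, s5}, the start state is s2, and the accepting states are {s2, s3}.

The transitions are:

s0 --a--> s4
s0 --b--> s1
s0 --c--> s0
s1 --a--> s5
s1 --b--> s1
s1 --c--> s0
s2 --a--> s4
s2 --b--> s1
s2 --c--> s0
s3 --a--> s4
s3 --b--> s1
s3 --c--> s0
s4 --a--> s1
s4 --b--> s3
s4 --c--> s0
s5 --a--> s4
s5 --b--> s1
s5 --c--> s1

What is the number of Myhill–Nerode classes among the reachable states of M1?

Every state is reachable, so we keep all 6.
P0 = {s2,s3} | {s0,s1,s4,s5}.
On input b, block {s0,s1,s4,s5} splits into {s0,s1,s5} and {s4}.
Refine {s0,s1,s5} on symbol a: members go to different blocks, giving {s0,s5} and {s1}.
Refine {s0,s5} on symbol c: members go to different blocks, giving {s0} and {s5}.
Stable partition: {s2,s3} | {s0} | {s4} | {s1} | {s5} — 5 equivalence classes.

5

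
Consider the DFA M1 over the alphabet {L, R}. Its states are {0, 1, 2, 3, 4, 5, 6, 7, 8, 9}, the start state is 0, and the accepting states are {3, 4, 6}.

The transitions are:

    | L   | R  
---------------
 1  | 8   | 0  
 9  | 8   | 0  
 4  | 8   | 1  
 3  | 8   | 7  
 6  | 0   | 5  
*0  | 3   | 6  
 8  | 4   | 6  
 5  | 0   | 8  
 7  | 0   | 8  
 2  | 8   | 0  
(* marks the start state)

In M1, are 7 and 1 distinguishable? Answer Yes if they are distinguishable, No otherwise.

No

First remove the unreachable states {2,9}; 8 states remain.
P0 = {3,4,6} | {0,1,5,7,8}.
Split {0,1,5,7,8} by δ(·,L) → {1,5,7} and {0,8}.
Stable partition: {3,4,6} | {1,5,7} | {0,8} — 3 equivalence classes.
7 and 1 lie in the same block of the stable partition, so they are equivalent — no string distinguishes them.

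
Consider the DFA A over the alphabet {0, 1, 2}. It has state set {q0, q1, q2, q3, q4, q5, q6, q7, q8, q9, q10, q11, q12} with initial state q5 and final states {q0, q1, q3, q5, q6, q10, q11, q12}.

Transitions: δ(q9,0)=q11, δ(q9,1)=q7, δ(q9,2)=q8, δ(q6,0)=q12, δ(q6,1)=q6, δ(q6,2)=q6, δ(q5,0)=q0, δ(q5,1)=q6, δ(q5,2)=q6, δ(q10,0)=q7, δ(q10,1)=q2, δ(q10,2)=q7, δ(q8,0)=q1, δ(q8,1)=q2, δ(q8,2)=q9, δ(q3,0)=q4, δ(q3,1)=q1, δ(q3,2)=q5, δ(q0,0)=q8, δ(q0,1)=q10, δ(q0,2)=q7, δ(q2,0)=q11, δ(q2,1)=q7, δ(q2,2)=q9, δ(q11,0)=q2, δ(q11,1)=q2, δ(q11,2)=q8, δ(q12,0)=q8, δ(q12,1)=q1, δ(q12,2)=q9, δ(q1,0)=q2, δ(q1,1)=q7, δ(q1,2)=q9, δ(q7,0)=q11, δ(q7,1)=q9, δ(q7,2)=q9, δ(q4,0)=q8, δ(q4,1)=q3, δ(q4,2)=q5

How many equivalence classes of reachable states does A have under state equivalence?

Reachable states from the start: {q0,q1,q2,q5,q6,q7,q8,q9,q10,q11,q12}. Unreachable: {q3,q4} — drop them.
Start with accepting vs non-accepting: {q0,q1,q5,q6,q10,q11,q12} | {q2,q7,q8,q9}.
On input 0, block {q0,q1,q5,q6,q10,q11,q12} splits into {q0,q1,q10,q11,q12} and {q5,q6}.
Refine {q0,q1,q10,q11,q12} on symbol 1: members go to different blocks, giving {q1,q10,q11} and {q0,q12}.
No further refinement is possible. Final partition (4 blocks): {q1,q10,q11} | {q2,q7,q8,q9} | {q5,q6} | {q0,q12}.

4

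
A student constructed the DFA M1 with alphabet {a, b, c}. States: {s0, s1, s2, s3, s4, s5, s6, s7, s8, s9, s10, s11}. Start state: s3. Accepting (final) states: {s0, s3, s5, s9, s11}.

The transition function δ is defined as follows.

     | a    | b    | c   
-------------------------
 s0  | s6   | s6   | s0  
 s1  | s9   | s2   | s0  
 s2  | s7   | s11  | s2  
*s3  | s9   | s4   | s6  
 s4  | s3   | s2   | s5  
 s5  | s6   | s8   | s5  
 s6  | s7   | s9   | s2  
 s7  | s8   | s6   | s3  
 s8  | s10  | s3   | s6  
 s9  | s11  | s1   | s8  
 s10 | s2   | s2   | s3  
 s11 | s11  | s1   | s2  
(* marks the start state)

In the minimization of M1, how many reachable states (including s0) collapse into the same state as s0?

2

All states are reachable from the start state.
Start with accepting vs non-accepting: {s0,s3,s5,s9,s11} | {s1,s2,s4,s6,s7,s8,s10}.
On input a, block {s0,s3,s5,s9,s11} splits into {s3,s9,s11} and {s0,s5}.
Refine {s1,s2,s4,s6,s7,s8,s10} on symbol a: members go to different blocks, giving {s2,s6,s7,s8,s10} and {s1,s4}.
Split {s2,s6,s7,s8,s10} by δ(·,b) → {s2,s6,s8} and {s7,s10}.
Stable partition: {s3,s9,s11} | {s2,s6,s8} | {s0,s5} | {s1,s4} | {s7,s10} — 5 equivalence classes.
State s0 belongs to the block {s0,s5}, which has 2 states.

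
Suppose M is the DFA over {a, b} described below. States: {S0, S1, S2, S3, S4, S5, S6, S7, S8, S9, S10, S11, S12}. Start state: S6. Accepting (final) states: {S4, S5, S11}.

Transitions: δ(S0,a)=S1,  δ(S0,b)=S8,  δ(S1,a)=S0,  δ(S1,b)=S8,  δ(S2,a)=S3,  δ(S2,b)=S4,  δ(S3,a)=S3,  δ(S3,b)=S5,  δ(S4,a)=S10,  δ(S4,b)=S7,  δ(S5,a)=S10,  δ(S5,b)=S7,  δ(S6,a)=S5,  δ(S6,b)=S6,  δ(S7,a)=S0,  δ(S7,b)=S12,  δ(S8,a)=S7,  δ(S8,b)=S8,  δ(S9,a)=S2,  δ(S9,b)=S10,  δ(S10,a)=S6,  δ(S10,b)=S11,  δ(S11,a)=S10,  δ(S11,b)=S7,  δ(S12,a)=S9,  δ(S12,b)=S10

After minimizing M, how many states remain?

All states are reachable from the start state.
P0 = {S4,S5,S11} | {S0,S1,S2,S3,S6,S7,S8,S9,S10,S12}.
On input a, block {S0,S1,S2,S3,S6,S7,S8,S9,S10,S12} splits into {S0,S1,S2,S3,S7,S8,S9,S10,S12} and {S6}.
Split {S0,S1,S2,S3,S7,S8,S9,S10,S12} by δ(·,a) → {S0,S1,S2,S3,S7,S8,S9,S12} and {S10}.
On input b, block {S0,S1,S2,S3,S7,S8,S9,S12} splits into {S0,S1,S7,S8} and {S2,S3} and {S9,S12}.
Split {S0,S1,S7,S8} by δ(·,b) → {S0,S1,S8} and {S7}.
Split {S0,S1,S8} by δ(·,a) → {S0,S1} and {S8}.
Refine {S9,S12} on symbol a: members go to different blocks, giving {S9} and {S12}.
The partition is now stable with 9 blocks: {S4,S5,S11} | {S0,S1} | {S6} | {S10} | {S2,S3} | {S9} | {S7} | {S8} | {S12}.

9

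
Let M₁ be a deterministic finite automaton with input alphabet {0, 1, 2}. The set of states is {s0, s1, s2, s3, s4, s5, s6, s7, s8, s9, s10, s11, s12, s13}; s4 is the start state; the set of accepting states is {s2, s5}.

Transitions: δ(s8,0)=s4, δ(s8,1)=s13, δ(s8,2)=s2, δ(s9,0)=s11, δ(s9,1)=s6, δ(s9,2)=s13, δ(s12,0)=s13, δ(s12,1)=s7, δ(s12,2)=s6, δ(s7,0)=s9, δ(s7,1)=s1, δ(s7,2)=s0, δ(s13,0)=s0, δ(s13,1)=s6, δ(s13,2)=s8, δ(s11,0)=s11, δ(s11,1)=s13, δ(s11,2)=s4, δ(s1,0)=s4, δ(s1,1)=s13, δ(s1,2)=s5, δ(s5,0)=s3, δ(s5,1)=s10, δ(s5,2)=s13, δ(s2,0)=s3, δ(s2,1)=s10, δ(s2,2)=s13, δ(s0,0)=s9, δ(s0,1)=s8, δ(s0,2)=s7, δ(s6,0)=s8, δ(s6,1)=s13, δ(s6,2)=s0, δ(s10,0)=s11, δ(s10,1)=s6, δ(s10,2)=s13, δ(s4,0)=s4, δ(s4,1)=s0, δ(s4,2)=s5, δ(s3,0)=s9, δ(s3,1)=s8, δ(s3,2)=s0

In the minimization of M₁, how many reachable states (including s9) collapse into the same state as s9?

First remove the unreachable states {s12}; 13 states remain.
P0 = {s2,s5} | {s0,s1,s3,s4,s6,s7,s8,s9,s10,s11,s13}.
Refine {s0,s1,s3,s4,s6,s7,s8,s9,s10,s11,s13} on symbol 2: members go to different blocks, giving {s0,s3,s6,s7,s9,s10,s11,s13} and {s1,s4,s8}.
Split {s0,s3,s6,s7,s9,s10,s11,s13} by δ(·,0) → {s0,s3,s7,s9,s10,s11,s13} and {s6}.
Refine {s0,s3,s7,s9,s10,s11,s13} on symbol 1: members go to different blocks, giving {s0,s3,s7} and {s9,s10,s13} and {s11}.
Split {s1,s4,s8} by δ(·,1) → {s1,s8} and {s4}.
On input 0, block {s9,s10,s13} splits into {s9,s10} and {s13}.
No further refinement is possible. Final partition (8 blocks): {s2,s5} | {s0,s3,s7} | {s1,s8} | {s6} | {s9,s10} | {s11} | {s4} | {s13}.
State s9 belongs to the block {s9,s10}, which has 2 states.

2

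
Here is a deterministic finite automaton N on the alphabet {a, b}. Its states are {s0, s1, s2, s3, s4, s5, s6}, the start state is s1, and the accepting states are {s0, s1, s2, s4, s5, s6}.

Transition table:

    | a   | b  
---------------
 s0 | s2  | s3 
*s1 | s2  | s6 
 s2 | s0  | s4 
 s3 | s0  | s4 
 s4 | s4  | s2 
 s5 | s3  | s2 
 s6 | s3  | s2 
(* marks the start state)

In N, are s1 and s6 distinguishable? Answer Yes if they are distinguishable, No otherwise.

Yes

States {s5} cannot be reached from the start state, so discard them.
Initial partition by acceptance: {s0,s1,s2,s4,s6} | {s3}.
Refine {s0,s1,s2,s4,s6} on symbol a: members go to different blocks, giving {s0,s1,s2,s4} and {s6}.
Split {s0,s1,s2,s4} by δ(·,b) → {s2,s4} and {s0} and {s1}.
Split {s2,s4} by δ(·,a) → {s2} and {s4}.
Stable partition: {s2} | {s3} | {s6} | {s0} | {s1} | {s4} — 6 equivalence classes.
s1 and s6 end up in different blocks, so they are distinguishable. For instance, the string 'a' is accepted from only s1.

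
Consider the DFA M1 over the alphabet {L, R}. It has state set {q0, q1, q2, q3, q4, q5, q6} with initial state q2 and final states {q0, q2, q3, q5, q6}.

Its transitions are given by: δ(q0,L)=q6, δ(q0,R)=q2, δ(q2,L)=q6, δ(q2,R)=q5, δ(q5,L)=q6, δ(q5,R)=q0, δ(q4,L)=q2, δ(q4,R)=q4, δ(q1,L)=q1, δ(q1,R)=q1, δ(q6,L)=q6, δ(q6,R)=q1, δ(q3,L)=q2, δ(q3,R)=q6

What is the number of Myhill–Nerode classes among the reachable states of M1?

3

Reachable states from the start: {q0,q1,q2,q5,q6}. Unreachable: {q3,q4} — drop them.
P0 = {q0,q2,q5,q6} | {q1}.
Refine {q0,q2,q5,q6} on symbol R: members go to different blocks, giving {q0,q2,q5} and {q6}.
Stable partition: {q0,q2,q5} | {q1} | {q6} — 3 equivalence classes.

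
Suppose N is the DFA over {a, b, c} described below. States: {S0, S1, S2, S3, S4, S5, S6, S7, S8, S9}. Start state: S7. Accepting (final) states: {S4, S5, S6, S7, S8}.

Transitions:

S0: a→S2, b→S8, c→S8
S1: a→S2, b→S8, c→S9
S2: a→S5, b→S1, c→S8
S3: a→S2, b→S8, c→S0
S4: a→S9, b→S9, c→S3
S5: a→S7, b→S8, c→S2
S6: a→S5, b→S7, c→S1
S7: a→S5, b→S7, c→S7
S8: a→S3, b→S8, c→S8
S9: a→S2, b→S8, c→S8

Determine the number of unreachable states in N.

Starting at S7 and following transitions, the reachable set is {S0, S1, S2, S3, S5, S7, S8, S9}. That leaves S4, S6 unreachable — 2 in total.

2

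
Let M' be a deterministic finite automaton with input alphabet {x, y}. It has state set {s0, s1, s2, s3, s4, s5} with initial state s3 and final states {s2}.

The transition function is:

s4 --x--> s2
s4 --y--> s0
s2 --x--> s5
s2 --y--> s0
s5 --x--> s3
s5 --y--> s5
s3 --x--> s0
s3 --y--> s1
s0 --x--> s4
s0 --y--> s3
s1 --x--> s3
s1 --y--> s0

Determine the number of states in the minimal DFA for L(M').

6

Start with accepting vs non-accepting: {s2} | {s0,s1,s3,s4,s5}.
Refine {s0,s1,s3,s4,s5} on symbol x: members go to different blocks, giving {s0,s1,s3,s5} and {s4}.
On input x, block {s0,s1,s3,s5} splits into {s1,s3,s5} and {s0}.
Split {s1,s3,s5} by δ(·,x) → {s1,s5} and {s3}.
On input y, block {s1,s5} splits into {s1} and {s5}.
Stable partition: {s2} | {s1} | {s4} | {s0} | {s3} | {s5} — 6 equivalence classes.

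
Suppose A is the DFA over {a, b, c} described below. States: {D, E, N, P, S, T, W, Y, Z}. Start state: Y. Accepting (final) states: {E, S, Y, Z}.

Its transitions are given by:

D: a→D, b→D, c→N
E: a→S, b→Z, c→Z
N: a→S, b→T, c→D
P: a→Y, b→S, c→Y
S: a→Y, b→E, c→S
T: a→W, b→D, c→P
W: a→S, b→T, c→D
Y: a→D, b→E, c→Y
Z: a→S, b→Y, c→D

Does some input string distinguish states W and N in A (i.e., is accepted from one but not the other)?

All states are reachable from the start state.
P0 = {E,S,Y,Z} | {D,N,P,T,W}.
On input a, block {E,S,Y,Z} splits into {E,S,Z} and {Y}.
Split {E,S,Z} by δ(·,a) → {E,Z} and {S}.
Refine {E,Z} on symbol b: members go to different blocks, giving {E} and {Z}.
On input a, block {D,N,P,T,W} splits into {D,T} and {N,W} and {P}.
Refine {D,T} on symbol a: members go to different blocks, giving {T} and {D}.
No further refinement is possible. Final partition (8 blocks): {E} | {T} | {Y} | {S} | {Z} | {N,W} | {P} | {D}.
W and N lie in the same block of the stable partition, so they are equivalent — no string distinguishes them.

No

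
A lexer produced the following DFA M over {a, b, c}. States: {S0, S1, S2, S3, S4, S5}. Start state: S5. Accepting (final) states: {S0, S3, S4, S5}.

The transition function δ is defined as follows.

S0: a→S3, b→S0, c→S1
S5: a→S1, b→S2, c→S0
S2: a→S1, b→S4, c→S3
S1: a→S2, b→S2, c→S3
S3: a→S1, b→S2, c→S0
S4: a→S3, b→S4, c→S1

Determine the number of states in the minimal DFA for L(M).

4

Initial partition by acceptance: {S0,S3,S4,S5} | {S1,S2}.
On input a, block {S0,S3,S4,S5} splits into {S0,S4} and {S3,S5}.
Refine {S1,S2} on symbol b: members go to different blocks, giving {S1} and {S2}.
The partition is now stable with 4 blocks: {S0,S4} | {S1} | {S3,S5} | {S2}.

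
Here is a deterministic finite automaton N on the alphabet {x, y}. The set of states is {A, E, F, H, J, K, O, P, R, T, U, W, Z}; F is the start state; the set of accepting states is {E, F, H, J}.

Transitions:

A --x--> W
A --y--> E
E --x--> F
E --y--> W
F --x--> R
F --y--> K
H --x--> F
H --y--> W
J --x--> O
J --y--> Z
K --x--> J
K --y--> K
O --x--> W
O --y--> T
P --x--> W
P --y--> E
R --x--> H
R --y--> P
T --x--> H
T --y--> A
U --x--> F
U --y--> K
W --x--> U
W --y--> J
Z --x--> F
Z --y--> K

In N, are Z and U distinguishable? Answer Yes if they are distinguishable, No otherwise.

No

Every state is reachable, so we keep all 13.
Initial partition by acceptance: {E,F,H,J} | {A,K,O,P,R,T,U,W,Z}.
Split {E,F,H,J} by δ(·,x) → {F,J} and {E,H}.
Split {A,K,O,P,R,T,U,W,Z} by δ(·,x) → {A,O,P,W} and {K,U,Z} and {R,T}.
Refine {F,J} on symbol x: members go to different blocks, giving {J} and {F}.
Split {A,O,P,W} by δ(·,x) → {A,O,P} and {W}.
Refine {A,O,P} on symbol y: members go to different blocks, giving {A,P} and {O}.
On input x, block {K,U,Z} splits into {U,Z} and {K}.
Stable partition: {J} | {A,P} | {E,H} | {U,Z} | {R,T} | {F} | {W} | {O} | {K} — 9 equivalence classes.
Z and U lie in the same block of the stable partition, so they are equivalent — no string distinguishes them.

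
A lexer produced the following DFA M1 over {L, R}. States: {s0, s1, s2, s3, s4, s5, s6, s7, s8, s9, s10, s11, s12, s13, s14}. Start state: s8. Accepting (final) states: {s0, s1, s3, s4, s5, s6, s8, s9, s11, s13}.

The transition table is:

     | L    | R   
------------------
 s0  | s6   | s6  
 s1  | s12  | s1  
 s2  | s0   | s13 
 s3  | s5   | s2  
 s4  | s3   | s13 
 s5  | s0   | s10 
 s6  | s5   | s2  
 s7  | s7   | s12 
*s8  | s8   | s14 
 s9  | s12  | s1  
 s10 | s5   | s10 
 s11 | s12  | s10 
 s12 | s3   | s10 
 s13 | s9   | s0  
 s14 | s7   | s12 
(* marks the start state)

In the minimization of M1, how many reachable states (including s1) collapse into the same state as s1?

Reachable states from the start: {s0,s1,s2,s3,s5,s6,s7,s8,s9,s10,s12,s13,s14}. Unreachable: {s4,s11} — drop them.
P0 = {s0,s1,s3,s5,s6,s8,s9,s13} | {s2,s7,s10,s12,s14}.
On input L, block {s0,s1,s3,s5,s6,s8,s9,s13} splits into {s0,s3,s5,s6,s8,s13} and {s1,s9}.
Refine {s0,s3,s5,s6,s8,s13} on symbol L: members go to different blocks, giving {s0,s3,s5,s6,s8} and {s13}.
Split {s0,s3,s5,s6,s8} by δ(·,R) → {s3,s5,s6,s8} and {s0}.
Split {s3,s5,s6,s8} by δ(·,L) → {s3,s6,s8} and {s5}.
Split {s3,s6,s8} by δ(·,L) → {s3,s6} and {s8}.
Split {s2,s7,s10,s12,s14} by δ(·,L) → {s7,s14} and {s2} and {s10} and {s12}.
No further refinement is possible. Final partition (10 blocks): {s3,s6} | {s7,s14} | {s1,s9} | {s13} | {s0} | {s5} | {s8} | {s2} | {s10} | {s12}.
State s1 belongs to the block {s1,s9}, which has 2 states.

2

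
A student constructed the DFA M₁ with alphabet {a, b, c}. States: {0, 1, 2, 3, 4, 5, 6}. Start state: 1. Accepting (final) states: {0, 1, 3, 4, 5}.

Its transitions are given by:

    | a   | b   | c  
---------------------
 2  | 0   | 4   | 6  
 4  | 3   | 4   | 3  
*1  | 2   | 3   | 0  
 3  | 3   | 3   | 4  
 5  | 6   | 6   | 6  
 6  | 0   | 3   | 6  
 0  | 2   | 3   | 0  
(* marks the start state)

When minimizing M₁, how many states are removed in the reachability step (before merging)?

1

BFS from 1 reaches {0, 1, 2, 3, 4, 6}; the 1 state(s) 5 are never visited.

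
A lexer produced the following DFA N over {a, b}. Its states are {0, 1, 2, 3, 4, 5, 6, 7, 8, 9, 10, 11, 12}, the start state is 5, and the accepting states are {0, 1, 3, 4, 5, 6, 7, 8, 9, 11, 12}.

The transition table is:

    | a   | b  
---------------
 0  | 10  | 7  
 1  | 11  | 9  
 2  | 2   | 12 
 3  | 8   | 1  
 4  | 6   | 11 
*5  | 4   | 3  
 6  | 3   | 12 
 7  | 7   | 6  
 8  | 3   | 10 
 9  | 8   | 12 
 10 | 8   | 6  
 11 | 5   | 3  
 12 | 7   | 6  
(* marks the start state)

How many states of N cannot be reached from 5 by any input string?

BFS from 5 reaches {1, 3, 4, 5, 6, 7, 8, 9, 10, 11, 12}; the 2 state(s) 0, 2 are never visited.

2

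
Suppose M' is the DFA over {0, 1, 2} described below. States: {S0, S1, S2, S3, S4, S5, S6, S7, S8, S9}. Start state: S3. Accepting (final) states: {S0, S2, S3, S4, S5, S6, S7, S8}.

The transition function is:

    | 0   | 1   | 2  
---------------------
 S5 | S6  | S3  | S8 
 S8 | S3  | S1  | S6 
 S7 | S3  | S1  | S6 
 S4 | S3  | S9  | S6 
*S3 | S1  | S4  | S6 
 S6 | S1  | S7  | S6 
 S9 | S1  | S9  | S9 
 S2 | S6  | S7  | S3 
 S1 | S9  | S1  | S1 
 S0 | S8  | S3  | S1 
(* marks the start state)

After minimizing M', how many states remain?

First remove the unreachable states {S0,S2,S5,S8}; 6 states remain.
P0 = {S3,S4,S6,S7} | {S1,S9}.
Refine {S3,S4,S6,S7} on symbol 0: members go to different blocks, giving {S3,S6} and {S4,S7}.
The partition is now stable with 3 blocks: {S3,S6} | {S1,S9} | {S4,S7}.

3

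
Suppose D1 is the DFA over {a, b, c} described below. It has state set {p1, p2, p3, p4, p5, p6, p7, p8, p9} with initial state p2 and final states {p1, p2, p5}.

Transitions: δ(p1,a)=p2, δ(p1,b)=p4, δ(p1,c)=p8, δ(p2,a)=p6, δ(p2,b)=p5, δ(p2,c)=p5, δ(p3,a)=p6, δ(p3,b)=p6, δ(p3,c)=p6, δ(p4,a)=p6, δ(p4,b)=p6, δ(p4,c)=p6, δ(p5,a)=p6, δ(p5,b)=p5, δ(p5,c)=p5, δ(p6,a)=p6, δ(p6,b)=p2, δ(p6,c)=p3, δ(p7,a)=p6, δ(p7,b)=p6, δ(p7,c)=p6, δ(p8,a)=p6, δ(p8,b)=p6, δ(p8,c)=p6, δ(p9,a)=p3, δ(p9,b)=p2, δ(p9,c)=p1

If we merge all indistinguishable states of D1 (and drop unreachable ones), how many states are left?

Reachable states from the start: {p2,p3,p5,p6}. Unreachable: {p1,p4,p7,p8,p9} — drop them.
Initial partition by acceptance: {p2,p5} | {p3,p6}.
Refine {p3,p6} on symbol b: members go to different blocks, giving {p3} and {p6}.
No further refinement is possible. Final partition (3 blocks): {p2,p5} | {p3} | {p6}.

3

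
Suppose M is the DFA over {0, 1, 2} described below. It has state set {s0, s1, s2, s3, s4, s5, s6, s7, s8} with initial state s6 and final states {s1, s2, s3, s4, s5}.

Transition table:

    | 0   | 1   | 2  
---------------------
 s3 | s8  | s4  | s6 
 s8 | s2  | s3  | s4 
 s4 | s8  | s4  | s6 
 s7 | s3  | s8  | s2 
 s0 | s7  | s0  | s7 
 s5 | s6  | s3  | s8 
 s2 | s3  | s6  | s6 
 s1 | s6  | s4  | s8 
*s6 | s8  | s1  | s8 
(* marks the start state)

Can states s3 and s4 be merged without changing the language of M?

Reachable states from the start: {s1,s2,s3,s4,s6,s8}. Unreachable: {s0,s5,s7} — drop them.
Initial partition by acceptance: {s1,s2,s3,s4} | {s6,s8}.
On input 0, block {s1,s2,s3,s4} splits into {s1,s3,s4} and {s2}.
Refine {s6,s8} on symbol 0: members go to different blocks, giving {s6} and {s8}.
On input 0, block {s1,s3,s4} splits into {s3,s4} and {s1}.
Stable partition: {s3,s4} | {s6} | {s2} | {s8} | {s1} — 5 equivalence classes.
s3 and s4 lie in the same block of the stable partition, so they are equivalent — no string distinguishes them.

Yes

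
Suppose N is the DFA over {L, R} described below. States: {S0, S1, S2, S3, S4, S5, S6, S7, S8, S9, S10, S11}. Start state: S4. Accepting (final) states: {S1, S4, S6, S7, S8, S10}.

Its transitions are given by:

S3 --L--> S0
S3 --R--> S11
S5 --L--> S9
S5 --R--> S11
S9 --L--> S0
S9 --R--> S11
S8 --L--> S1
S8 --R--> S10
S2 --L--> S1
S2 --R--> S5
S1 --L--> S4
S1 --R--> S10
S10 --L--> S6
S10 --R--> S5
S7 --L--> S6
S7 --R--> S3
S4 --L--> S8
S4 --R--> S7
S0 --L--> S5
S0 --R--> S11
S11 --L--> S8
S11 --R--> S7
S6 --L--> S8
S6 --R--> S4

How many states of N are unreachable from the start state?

1

BFS from S4 reaches {S0, S1, S3, S4, S5, S6, S7, S8, S9, S10, S11}; the 1 state(s) S2 are never visited.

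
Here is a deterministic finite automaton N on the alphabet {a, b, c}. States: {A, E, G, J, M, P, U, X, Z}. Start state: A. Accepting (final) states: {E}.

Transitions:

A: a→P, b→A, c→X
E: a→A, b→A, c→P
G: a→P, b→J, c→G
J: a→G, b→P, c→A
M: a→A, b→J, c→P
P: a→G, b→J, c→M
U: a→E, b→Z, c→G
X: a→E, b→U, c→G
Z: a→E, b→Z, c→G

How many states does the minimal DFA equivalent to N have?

All states are reachable from the start state.
Initial partition by acceptance: {E} | {A,G,J,M,P,U,X,Z}.
Refine {A,G,J,M,P,U,X,Z} on symbol a: members go to different blocks, giving {A,G,J,M,P} and {U,X,Z}.
Split {A,G,J,M,P} by δ(·,c) → {G,J,M,P} and {A}.
On input a, block {G,J,M,P} splits into {G,J,P} and {M}.
On input c, block {G,J,P} splits into {G} and {J} and {P}.
The partition is now stable with 7 blocks: {E} | {G} | {U,X,Z} | {A} | {M} | {J} | {P}.

7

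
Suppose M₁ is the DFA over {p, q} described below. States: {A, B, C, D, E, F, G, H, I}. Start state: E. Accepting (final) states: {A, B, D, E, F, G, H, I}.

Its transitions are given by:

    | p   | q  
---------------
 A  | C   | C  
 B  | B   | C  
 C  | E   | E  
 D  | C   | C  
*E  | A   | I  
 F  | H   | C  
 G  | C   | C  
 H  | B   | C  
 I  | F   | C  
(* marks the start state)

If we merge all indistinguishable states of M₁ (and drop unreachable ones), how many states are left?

Reachable states from the start: {A,B,C,E,F,H,I}. Unreachable: {D,G} — drop them.
Start with accepting vs non-accepting: {A,B,E,F,H,I} | {C}.
On input p, block {A,B,E,F,H,I} splits into {B,E,F,H,I} and {A}.
Refine {B,E,F,H,I} on symbol p: members go to different blocks, giving {B,F,H,I} and {E}.
No further refinement is possible. Final partition (4 blocks): {B,F,H,I} | {C} | {A} | {E}.

4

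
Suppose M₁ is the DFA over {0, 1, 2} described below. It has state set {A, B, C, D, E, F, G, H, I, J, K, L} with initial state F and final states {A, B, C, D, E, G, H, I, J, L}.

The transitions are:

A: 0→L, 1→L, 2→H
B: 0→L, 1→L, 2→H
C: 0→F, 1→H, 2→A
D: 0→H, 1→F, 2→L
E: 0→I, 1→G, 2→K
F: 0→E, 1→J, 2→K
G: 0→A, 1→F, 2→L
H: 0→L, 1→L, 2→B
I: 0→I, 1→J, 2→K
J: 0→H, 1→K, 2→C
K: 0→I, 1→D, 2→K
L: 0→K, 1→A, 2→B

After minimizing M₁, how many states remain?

All states are reachable from the start state.
Initial partition by acceptance: {A,B,C,D,E,G,H,I,J,L} | {F,K}.
On input 0, block {A,B,C,D,E,G,H,I,J,L} splits into {A,B,D,E,G,H,I,J} and {C,L}.
Refine {A,B,D,E,G,H,I,J} on symbol 0: members go to different blocks, giving {D,E,G,I,J} and {A,B,H}.
On input 0, block {D,E,G,I,J} splits into {D,G,J} and {E,I}.
No further refinement is possible. Final partition (5 blocks): {D,G,J} | {F,K} | {C,L} | {A,B,H} | {E,I}.

5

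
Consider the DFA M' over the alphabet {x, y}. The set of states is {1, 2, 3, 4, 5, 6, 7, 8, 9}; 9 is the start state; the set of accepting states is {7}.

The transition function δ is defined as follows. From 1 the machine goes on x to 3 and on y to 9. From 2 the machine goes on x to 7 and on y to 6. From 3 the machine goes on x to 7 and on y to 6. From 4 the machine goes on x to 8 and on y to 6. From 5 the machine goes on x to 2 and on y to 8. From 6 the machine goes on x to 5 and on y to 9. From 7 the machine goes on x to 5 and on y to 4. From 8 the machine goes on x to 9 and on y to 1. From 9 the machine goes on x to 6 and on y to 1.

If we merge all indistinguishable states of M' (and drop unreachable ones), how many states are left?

8

P0 = {7} | {1,2,3,4,5,6,8,9}.
Split {1,2,3,4,5,6,8,9} by δ(·,x) → {1,4,5,6,8,9} and {2,3}.
Split {1,4,5,6,8,9} by δ(·,x) → {4,6,8,9} and {1,5}.
On input x, block {4,6,8,9} splits into {4,8,9} and {6}.
On input x, block {4,8,9} splits into {4,8} and {9}.
Split {4,8} by δ(·,x) → {4} and {8}.
Split {1,5} by δ(·,y) → {1} and {5}.
No further refinement is possible. Final partition (8 blocks): {7} | {4} | {2,3} | {1} | {6} | {9} | {8} | {5}.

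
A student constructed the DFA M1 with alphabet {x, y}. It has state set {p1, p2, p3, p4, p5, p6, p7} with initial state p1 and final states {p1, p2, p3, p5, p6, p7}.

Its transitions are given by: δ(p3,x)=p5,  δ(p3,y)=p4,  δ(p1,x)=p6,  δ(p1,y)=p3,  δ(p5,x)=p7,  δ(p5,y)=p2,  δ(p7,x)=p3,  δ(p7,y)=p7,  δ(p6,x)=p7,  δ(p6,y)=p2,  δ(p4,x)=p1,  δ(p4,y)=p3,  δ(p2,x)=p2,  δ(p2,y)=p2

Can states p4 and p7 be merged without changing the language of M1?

No

Every state is reachable, so we keep all 7.
P0 = {p1,p2,p3,p5,p6,p7} | {p4}.
On input y, block {p1,p2,p3,p5,p6,p7} splits into {p1,p2,p5,p6,p7} and {p3}.
Split {p1,p2,p5,p6,p7} by δ(·,x) → {p1,p2,p5,p6} and {p7}.
On input x, block {p1,p2,p5,p6} splits into {p1,p2} and {p5,p6}.
Split {p1,p2} by δ(·,x) → {p1} and {p2}.
No further refinement is possible. Final partition (6 blocks): {p1} | {p4} | {p3} | {p7} | {p5,p6} | {p2}.
p4 and p7 end up in different blocks, so they are distinguishable. For instance, the string 'ε' is accepted from only p7.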